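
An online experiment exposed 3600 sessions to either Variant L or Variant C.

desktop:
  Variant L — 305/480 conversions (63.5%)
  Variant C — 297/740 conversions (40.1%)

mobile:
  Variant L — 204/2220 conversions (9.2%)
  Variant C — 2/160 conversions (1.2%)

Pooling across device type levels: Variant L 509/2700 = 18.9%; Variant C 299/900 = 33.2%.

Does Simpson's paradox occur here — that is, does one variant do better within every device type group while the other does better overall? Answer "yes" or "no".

yes

Within each device type level (desktop 63.5% vs 40.1%; mobile 9.2% vs 1.2%), Variant L has the higher rate every time. Pooled: 18.9% vs 33.2% — Variant C has the higher rate overall. The two comparisons disagree.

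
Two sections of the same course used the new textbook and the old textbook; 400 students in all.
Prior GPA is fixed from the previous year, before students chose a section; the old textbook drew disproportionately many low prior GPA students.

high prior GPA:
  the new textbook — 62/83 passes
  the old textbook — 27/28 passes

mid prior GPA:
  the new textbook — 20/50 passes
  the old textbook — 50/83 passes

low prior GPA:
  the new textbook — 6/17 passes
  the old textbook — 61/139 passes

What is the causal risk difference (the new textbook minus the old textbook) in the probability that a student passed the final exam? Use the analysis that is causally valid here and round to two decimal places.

The prior GPA band-specific comparison favours the old textbook throughout, but the pooled figures favour the new textbook. The question is whether to condition on prior GPA band.
The imbalance in prior GPA band arose from how students were allocated, not from anything the teaching method did; and prior GPA band independently affects the outcome. The pooled gap is confounded — condition on prior GPA band.
Adjusting over the population distribution of prior GPA band: 0.278·(0.747−0.964) + 0.333·(0.400−0.602) + 0.390·(0.353−0.439) = -0.161.

-0.16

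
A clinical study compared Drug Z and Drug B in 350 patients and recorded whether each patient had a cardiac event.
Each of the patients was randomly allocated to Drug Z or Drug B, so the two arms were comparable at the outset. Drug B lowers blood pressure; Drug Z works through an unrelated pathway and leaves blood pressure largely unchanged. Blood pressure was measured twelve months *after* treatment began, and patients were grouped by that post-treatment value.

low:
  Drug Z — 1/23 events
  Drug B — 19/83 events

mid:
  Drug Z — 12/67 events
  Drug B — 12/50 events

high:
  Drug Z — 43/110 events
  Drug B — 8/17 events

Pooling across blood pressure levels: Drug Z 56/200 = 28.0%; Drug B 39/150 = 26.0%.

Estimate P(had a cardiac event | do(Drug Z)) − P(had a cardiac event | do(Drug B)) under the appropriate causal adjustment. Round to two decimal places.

+0.02

The stratified and pooled comparisons disagree (Drug Z wins within each blood pressure; Drug B wins overall), so the answer turns on the causal role of blood pressure.
Blood pressure is recorded after the drug and is itself shifted by it — it sits on the causal path from drug to outcome. Conditioning on a mediator would strip out part of the effect we want; the pooled comparison gives the total causal effect.
The causal difference is the pooled difference: 0.280 − 0.260 = +0.020.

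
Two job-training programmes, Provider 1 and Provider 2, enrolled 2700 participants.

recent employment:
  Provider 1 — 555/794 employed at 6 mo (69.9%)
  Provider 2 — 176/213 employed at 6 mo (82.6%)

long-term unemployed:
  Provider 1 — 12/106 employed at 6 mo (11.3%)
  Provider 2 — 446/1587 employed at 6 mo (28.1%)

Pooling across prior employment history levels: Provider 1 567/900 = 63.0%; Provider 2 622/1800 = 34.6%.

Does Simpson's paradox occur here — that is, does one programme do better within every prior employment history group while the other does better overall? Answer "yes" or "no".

yes

Within each prior employment history level (recent employment 69.9% vs 82.6%; long-term unemployed 11.3% vs 28.1%), Provider 2 has the higher rate every time. Pooled: 63.0% vs 34.6% — Provider 1 has the higher rate overall. The two comparisons disagree.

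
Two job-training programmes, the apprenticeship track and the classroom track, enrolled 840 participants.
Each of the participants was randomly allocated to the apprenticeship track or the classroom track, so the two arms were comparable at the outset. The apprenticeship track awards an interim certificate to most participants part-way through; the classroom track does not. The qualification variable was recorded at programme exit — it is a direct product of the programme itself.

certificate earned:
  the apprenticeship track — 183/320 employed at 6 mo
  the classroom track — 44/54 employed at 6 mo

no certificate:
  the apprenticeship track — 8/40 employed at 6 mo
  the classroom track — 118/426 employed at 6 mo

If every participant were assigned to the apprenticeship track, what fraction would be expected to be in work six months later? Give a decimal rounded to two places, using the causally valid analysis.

Qualification attained during the programme is downstream of the programme. One should not condition on a consequence of treatment, so the overall rates are the right comparison.
So P(outcome | do(the apprenticeship track)) is just the pooled rate for the apprenticeship track: 191/360 = 0.531.

0.53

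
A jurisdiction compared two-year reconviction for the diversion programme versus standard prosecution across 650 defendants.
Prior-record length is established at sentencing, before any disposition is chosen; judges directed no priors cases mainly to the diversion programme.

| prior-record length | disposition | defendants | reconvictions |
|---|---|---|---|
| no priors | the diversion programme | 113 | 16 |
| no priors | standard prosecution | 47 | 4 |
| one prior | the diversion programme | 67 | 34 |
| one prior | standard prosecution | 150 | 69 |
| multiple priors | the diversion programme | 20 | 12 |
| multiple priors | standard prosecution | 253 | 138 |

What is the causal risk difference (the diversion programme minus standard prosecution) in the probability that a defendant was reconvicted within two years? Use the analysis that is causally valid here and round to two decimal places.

+0.05

The imbalance in prior-record length arose from how defendants were allocated, not from anything the disposition did; and prior-record length independently affects the outcome. The pooled gap is confounded — condition on prior-record length.
Adjusting over the population distribution of prior-record length: 0.246·(0.142−0.085) + 0.334·(0.507−0.460) + 0.420·(0.600−0.545) = +0.053.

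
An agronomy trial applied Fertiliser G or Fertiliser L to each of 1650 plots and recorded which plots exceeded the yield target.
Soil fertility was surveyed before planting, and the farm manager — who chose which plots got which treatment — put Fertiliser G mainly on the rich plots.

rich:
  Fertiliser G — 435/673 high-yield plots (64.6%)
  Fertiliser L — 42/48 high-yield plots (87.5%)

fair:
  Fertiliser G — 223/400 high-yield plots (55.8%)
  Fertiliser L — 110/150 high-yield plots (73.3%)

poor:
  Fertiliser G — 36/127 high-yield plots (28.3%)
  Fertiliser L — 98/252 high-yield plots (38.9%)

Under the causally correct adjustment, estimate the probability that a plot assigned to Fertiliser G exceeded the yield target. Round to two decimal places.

Soil fertility differs across fertilisers for reasons unrelated to any effect of the fertiliser itself, and it separately predicts the outcome — a classic confounder. We must compare within soil fertility levels.
Standardising Fertiliser G to the population soil fertility mix: 0.437·435/673 + 0.333·223/400 + 0.230·36/127 = 0.533.

0.53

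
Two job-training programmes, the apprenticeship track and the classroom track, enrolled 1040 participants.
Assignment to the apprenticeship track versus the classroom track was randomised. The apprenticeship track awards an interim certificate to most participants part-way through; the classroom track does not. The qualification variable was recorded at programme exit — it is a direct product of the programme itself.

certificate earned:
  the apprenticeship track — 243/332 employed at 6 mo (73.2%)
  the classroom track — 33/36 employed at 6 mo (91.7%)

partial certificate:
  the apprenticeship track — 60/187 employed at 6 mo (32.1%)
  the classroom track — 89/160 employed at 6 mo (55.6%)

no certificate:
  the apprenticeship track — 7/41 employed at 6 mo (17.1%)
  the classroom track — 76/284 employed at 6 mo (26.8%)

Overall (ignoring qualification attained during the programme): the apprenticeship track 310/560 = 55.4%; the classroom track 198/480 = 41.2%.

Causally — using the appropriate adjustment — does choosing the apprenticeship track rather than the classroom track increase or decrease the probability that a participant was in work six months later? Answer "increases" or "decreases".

The qualification attained during the programme-specific comparison favours the classroom track throughout, but the pooled figures favour the apprenticeship track. The question is whether to condition on qualification attained during the programme.
Qualification attained during the programme lies on the pathway programme → qualification attained during the programme → outcome, so adjusting for it blocks the indirect effect. For the total causal effect of programme, use the unadjusted pooled rates.
Pooled: the apprenticeship track 55.4% vs the classroom track 41.2%; the apprenticeship track is higher overall.

increases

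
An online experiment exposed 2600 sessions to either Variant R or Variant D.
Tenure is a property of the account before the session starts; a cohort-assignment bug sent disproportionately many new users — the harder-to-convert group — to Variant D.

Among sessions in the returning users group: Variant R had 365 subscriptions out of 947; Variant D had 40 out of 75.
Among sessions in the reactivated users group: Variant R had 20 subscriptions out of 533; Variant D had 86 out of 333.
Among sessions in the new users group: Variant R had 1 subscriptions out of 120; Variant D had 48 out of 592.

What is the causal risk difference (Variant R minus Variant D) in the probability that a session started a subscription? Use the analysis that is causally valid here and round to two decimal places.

User tenure is set before the variant has any effect — it is not caused by the variant — and it independently drives the outcome. That makes it a confounder, so the causal comparison is within user tenure levels.
Adjusting over the population distribution of user tenure: 0.393·(0.385−0.533) + 0.333·(0.038−0.258) + 0.274·(0.008−0.081) = -0.152.

-0.15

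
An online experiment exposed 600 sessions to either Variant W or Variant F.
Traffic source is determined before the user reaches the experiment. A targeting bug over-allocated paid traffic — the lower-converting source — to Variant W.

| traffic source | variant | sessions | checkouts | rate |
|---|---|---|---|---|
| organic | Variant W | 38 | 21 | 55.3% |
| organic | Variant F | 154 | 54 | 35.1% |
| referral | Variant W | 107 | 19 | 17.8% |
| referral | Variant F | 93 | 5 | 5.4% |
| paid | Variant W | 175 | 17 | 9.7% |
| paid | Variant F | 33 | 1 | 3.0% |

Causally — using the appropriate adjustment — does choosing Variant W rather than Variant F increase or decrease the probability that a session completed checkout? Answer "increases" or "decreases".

Variant W is higher inside every traffic source stratum but Variant F is higher in aggregate. Whether to stratify depends on how traffic source relates to the variant.
Traffic source is set before the variant has any effect — it is not caused by the variant — and it independently drives the outcome. That makes it a confounder, so the causal comparison is within traffic source levels.
Within each level — organic: 55.3% vs 35.1%; referral: 17.8% vs 5.4%; paid: 9.7% vs 3.0% — Variant W is higher every time.

increases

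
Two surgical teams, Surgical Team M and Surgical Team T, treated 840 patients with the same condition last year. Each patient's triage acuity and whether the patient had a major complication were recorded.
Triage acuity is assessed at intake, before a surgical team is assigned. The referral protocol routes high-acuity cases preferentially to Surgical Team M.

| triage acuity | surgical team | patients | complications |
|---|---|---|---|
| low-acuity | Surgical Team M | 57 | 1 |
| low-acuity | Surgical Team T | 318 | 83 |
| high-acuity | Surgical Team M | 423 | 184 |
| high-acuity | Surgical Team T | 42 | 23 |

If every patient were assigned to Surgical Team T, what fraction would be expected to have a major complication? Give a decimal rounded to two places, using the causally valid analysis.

Triage acuity satisfies the back-door criterion: it is not a descendant of the surgical team, and it blocks the spurious path from surgical team to outcome. Adjusting for it (i.e., using the within-triage acuity rates) gives the causal effect.
Standardising Surgical Team T to the population triage acuity mix: 0.446·83/318 + 0.554·23/42 = 0.420.

0.42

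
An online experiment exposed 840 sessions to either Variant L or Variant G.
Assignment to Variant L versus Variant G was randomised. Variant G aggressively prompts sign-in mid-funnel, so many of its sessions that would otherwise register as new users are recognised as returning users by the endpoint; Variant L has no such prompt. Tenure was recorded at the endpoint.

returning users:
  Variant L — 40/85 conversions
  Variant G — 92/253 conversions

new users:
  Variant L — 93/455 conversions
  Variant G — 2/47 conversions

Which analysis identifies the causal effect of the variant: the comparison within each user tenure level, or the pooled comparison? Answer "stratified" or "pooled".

pooled

The distribution of user tenure is itself part of what the variant does — it is an intermediate outcome. Holding it fixed would remove that part of the effect; the total effect is the pooled difference.
Pooled: Variant L 24.6% vs Variant G 31.3%; Variant G is higher overall.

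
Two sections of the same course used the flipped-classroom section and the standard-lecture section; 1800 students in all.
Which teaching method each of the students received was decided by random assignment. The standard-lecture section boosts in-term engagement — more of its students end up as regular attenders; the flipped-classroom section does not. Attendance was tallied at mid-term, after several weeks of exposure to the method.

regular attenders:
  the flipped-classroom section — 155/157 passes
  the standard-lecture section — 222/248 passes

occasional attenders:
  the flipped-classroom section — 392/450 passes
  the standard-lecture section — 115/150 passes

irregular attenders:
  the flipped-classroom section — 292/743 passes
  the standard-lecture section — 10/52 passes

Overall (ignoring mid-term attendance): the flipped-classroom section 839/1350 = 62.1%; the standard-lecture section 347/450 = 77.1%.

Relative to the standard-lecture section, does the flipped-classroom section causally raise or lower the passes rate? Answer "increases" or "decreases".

The mid-term attendance-specific comparison favours the flipped-classroom section throughout, but the pooled figures favour the standard-lecture section. The question is whether to condition on mid-term attendance.
The distribution of mid-term attendance is itself part of what the teaching method does — it is an intermediate outcome. Holding it fixed would remove that part of the effect; the total effect is the pooled difference.
Pooled: the flipped-classroom section 62.1% vs the standard-lecture section 77.1%; the standard-lecture section is higher overall.

decreases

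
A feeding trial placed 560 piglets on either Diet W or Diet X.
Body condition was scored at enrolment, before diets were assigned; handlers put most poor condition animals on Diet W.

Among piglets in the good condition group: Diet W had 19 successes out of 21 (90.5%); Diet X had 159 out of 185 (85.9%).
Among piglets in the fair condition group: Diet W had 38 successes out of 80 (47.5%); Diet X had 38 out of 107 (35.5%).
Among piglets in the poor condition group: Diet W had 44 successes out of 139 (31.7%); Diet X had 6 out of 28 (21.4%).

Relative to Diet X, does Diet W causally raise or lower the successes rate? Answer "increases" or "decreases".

Within every starting body condition level Diet W has the higher rate, yet pooled Diet X does — Simpson's reversal.
The imbalance in starting body condition arose from how piglets were allocated, not from anything the diet did; and starting body condition independently affects the outcome. The pooled gap is confounded — condition on starting body condition.
Within each level — good condition: 90.5% vs 85.9%; fair condition: 47.5% vs 35.5%; poor condition: 31.7% vs 21.4% — Diet W is higher every time.

increases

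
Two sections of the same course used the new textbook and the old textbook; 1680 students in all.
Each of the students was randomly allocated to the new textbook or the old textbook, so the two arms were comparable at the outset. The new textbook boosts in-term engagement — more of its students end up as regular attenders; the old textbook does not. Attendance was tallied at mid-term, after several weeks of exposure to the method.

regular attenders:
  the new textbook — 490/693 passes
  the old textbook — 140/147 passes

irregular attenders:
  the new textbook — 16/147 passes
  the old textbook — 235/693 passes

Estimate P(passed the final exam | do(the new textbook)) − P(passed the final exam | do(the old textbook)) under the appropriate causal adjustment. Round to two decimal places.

Mid-term attendance is recorded after the teaching method and is itself shifted by it — it sits on the causal path from teaching method to outcome. Conditioning on a mediator would strip out part of the effect we want; the pooled comparison gives the total causal effect.
The causal difference is the pooled difference: 0.602 − 0.446 = +0.156.

+0.16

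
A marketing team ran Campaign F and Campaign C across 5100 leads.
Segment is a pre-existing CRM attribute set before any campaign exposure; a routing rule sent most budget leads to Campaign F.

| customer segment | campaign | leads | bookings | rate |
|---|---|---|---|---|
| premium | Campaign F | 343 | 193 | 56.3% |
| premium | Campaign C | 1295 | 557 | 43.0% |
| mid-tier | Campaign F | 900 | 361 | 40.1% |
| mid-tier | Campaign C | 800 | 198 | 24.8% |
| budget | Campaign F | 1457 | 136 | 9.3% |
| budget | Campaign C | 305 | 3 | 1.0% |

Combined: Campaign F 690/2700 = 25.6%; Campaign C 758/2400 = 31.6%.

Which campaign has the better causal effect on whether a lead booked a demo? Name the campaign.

Campaign F

Since customer segment is a pre-existing factor (not a product of the campaign) and it affects the outcome on its own, it is a confounder. The stratified rates, not the pooled rate, identify the causal effect.
Within each level — premium: 56.3% vs 43.0%; mid-tier: 40.1% vs 24.8%; budget: 9.3% vs 1.0% — Campaign F is higher every time.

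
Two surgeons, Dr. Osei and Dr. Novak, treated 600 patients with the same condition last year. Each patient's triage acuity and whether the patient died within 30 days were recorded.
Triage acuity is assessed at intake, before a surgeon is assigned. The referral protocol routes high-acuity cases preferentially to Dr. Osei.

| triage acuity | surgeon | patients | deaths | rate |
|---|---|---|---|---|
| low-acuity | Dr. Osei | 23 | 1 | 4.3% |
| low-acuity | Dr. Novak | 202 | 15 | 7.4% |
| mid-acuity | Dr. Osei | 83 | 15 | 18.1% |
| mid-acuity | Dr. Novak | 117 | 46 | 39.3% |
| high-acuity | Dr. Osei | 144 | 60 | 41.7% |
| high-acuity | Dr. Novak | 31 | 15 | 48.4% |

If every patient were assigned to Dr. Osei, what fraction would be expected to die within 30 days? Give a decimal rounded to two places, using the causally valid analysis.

0.20

The stratified and pooled comparisons disagree (Dr. Osei wins within each triage acuity; Dr. Novak wins overall), so the answer turns on the causal role of triage acuity.
Nothing the surgeon does changes triage acuity; the imbalance is an allocation artefact. With triage acuity also predicting the outcome, the pooled figure is confounded, and the within-stratum comparison is the causal one.
Standardising Dr. Osei to the population triage acuity mix: 0.375·1/23 + 0.333·15/83 + 0.292·60/144 = 0.198.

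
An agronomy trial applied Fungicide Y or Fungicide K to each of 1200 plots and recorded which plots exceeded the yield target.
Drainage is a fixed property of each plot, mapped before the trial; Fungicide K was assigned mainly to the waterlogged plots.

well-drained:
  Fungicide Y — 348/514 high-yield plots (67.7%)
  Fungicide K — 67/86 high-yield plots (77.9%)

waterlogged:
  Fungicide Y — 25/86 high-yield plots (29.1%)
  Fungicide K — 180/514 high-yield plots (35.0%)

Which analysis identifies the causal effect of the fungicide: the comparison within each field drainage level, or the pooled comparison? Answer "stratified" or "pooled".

Nothing the fungicide does changes field drainage; the imbalance is an allocation artefact. With field drainage also predicting the outcome, the pooled figure is confounded, and the within-stratum comparison is the causal one.
Within each level — well-drained: 67.7% vs 77.9%; waterlogged: 29.1% vs 35.0% — Fungicide K is higher every time.

stratified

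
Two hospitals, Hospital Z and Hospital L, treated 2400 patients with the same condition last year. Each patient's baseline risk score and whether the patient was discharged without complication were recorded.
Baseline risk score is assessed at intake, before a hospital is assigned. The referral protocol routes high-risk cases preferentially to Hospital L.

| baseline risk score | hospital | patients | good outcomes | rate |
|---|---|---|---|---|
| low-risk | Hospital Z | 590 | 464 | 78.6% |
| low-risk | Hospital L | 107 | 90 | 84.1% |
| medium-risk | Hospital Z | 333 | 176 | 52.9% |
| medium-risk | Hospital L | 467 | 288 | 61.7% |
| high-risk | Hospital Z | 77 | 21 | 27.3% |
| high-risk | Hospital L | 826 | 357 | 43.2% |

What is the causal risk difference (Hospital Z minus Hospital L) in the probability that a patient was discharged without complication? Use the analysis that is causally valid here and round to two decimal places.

Hospital L is higher inside every baseline risk score stratum but Hospital Z is higher in aggregate. Whether to stratify depends on how baseline risk score relates to the hospital.
Baseline risk score satisfies the back-door criterion: it is not a descendant of the hospital, and it blocks the spurious path from hospital to outcome. Adjusting for it (i.e., using the within-baseline risk score rates) gives the causal effect.
Adjusting over the population distribution of baseline risk score: 0.290·(0.786−0.841) + 0.333·(0.529−0.617) + 0.376·(0.273−0.432) = -0.105.

-0.11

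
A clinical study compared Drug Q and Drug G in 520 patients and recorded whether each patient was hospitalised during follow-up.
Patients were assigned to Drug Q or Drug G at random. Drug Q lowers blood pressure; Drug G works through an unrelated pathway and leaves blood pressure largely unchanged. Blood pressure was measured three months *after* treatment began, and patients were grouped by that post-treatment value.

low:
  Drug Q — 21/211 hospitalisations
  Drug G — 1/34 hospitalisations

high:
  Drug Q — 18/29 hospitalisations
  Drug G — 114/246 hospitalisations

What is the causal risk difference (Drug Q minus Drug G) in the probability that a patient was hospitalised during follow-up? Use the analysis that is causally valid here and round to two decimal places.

-0.25

Drug G is lower inside every blood pressure stratum but Drug Q is lower in aggregate. Whether to stratify depends on how blood pressure relates to the drug.
Blood pressure is recorded after the drug and is itself shifted by it — it sits on the causal path from drug to outcome. Conditioning on a mediator would strip out part of the effect we want; the pooled comparison gives the total causal effect.
The causal difference is the pooled difference: 0.163 − 0.411 = -0.248.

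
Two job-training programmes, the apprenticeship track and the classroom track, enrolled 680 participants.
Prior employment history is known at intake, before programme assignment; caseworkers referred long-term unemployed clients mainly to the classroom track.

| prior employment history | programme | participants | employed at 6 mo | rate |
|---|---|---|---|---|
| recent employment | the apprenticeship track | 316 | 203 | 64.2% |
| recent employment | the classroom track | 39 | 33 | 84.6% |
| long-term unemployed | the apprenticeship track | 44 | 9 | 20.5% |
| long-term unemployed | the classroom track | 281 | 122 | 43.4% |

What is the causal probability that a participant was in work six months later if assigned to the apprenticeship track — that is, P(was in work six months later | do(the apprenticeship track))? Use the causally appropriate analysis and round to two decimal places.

0.43

Within every prior employment history level the classroom track has the higher rate, yet pooled the apprenticeship track does — Simpson's reversal.
Here prior employment history is a common cause — it drives both which programme a case falls under and the outcome. The crude comparison mixes populations; the stratum-specific rates are the causally relevant ones.
Standardising the apprenticeship track to the population prior employment history mix: 0.522·203/316 + 0.478·9/44 = 0.433.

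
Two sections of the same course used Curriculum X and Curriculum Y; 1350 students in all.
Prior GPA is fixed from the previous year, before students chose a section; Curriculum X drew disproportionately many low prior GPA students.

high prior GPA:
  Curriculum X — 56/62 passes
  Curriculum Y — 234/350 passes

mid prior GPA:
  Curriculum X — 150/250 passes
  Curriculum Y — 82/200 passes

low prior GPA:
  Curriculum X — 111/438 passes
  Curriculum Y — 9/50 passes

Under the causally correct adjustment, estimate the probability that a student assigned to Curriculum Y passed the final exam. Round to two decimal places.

0.41

Prior GPA band satisfies the back-door criterion: it is not a descendant of the teaching method, and it blocks the spurious path from teaching method to outcome. Adjusting for it (i.e., using the within-prior GPA band rates) gives the causal effect.
Standardising Curriculum Y to the population prior GPA band mix: 0.305·234/350 + 0.333·82/200 + 0.361·9/50 = 0.406.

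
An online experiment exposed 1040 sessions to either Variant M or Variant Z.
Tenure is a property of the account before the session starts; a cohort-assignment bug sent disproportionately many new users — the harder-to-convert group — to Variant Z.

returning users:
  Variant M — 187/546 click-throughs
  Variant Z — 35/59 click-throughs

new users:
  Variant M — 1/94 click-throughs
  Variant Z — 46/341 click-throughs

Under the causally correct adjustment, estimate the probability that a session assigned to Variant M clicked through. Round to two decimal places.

User tenure differs across variants for reasons unrelated to any effect of the variant itself, and it separately predicts the outcome — a classic confounder. We must compare within user tenure levels.
Standardising Variant M to the population user tenure mix: 0.582·187/546 + 0.418·1/94 = 0.204.

0.20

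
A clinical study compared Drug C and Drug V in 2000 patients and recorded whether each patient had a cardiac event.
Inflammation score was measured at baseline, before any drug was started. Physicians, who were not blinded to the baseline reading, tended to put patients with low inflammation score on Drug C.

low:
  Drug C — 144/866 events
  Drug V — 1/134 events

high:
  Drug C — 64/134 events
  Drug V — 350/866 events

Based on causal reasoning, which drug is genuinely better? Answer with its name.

Drug V

Within every inflammation score level Drug V has the lower rate, yet pooled Drug C does — Simpson's reversal.
Here inflammation score is a common cause — it drives both which drug a case falls under and the outcome. The crude comparison mixes populations; the stratum-specific rates are the causally relevant ones.
Within each level — low: 16.6% vs 0.7%; high: 47.8% vs 40.4% — Drug V is lower every time.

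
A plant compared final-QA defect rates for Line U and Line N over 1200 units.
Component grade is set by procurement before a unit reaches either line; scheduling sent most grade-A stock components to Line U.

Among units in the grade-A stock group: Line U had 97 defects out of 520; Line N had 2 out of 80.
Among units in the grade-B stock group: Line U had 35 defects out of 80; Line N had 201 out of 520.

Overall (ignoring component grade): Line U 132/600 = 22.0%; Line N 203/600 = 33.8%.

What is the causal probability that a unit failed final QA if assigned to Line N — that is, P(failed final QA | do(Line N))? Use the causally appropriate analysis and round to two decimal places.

0.21

Line N is lower inside every component grade stratum but Line U is lower in aggregate. Whether to stratify depends on how component grade relates to the line.
Since component grade is a pre-existing factor (not a product of the line) and it affects the outcome on its own, it is a confounder. The stratified rates, not the pooled rate, identify the causal effect.
Standardising Line N to the population component grade mix: 0.500·2/80 + 0.500·201/520 = 0.206.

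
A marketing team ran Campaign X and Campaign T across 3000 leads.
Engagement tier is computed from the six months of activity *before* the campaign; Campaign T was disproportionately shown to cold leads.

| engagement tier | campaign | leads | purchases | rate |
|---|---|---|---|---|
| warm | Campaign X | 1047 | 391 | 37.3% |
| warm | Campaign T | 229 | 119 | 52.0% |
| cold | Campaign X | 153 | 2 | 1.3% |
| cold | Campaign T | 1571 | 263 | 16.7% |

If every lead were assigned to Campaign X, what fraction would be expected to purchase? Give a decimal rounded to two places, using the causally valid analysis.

0.17

Campaign T is higher inside every engagement tier stratum but Campaign X is higher in aggregate. Whether to stratify depends on how engagement tier relates to the campaign.
Engagement tier differs across campaigns for reasons unrelated to any effect of the campaign itself, and it separately predicts the outcome — a classic confounder. We must compare within engagement tier levels.
Standardising Campaign X to the population engagement tier mix: 0.425·391/1047 + 0.575·2/153 = 0.166.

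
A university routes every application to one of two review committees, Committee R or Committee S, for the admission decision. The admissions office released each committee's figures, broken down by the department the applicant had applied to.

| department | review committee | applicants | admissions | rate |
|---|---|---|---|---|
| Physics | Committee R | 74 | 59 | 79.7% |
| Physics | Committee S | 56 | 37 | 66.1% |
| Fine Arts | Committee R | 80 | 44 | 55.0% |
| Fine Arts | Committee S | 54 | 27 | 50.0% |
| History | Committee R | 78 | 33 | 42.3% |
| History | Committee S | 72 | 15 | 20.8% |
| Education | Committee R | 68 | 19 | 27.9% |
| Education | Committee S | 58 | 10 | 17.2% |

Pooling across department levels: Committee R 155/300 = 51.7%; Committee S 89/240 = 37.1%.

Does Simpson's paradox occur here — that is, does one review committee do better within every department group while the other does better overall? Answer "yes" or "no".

no

Within each department level (Physics 79.7% vs 66.1%; Fine Arts 55.0% vs 50.0%; History 42.3% vs 20.8%; Education 27.9% vs 17.2%), Committee R has the higher rate every time. Pooled: 51.7% vs 37.1% — Committee R has the higher rate overall. They agree.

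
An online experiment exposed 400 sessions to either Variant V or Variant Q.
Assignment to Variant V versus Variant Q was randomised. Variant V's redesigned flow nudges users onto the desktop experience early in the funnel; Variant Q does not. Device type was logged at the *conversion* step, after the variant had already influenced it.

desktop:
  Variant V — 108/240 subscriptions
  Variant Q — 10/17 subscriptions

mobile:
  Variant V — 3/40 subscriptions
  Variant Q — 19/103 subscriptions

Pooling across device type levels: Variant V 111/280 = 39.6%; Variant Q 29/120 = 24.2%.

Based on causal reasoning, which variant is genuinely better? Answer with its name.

Variant Q is higher inside every device type stratum but Variant V is higher in aggregate. Whether to stratify depends on how device type relates to the variant.
Stratifying would compare variants among sessions the variants themselves sorted into device type groups — a form of selection on an intermediate. The unconditioned pooled rates give the total causal effect.
Pooled: Variant V 39.6% vs Variant Q 24.2%; Variant V is higher overall.

Variant V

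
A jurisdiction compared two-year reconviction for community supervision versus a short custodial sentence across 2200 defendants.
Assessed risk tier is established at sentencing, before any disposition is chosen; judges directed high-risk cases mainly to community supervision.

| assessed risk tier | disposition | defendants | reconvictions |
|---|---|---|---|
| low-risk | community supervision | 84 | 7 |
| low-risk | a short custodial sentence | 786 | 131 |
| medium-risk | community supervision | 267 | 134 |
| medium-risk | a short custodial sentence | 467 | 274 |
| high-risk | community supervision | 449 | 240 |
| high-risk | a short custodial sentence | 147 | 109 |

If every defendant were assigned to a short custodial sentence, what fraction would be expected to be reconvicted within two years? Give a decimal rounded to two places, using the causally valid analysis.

The assessed risk tier-specific comparison favours community supervision throughout, but the pooled figures favour a short custodial sentence. The question is whether to condition on assessed risk tier.
The imbalance in assessed risk tier arose from how defendants were allocated, not from anything the disposition did; and assessed risk tier independently affects the outcome. The pooled gap is confounded — condition on assessed risk tier.
Standardising a short custodial sentence to the population assessed risk tier mix: 0.395·131/786 + 0.334·274/467 + 0.271·109/147 = 0.463.

0.46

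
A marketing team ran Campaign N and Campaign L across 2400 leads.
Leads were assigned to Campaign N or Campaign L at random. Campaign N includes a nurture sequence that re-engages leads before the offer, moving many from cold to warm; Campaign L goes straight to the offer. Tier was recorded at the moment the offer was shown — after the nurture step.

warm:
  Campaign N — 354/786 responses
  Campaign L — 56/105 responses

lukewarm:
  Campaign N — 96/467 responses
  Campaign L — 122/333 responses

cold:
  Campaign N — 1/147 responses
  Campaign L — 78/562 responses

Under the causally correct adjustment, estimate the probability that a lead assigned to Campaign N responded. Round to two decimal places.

Engagement tier is recorded after the campaign and is itself shifted by it — it sits on the causal path from campaign to outcome. Conditioning on a mediator would strip out part of the effect we want; the pooled comparison gives the total causal effect.
So P(outcome | do(Campaign N)) is just the pooled rate for Campaign N: 451/1400 = 0.322.

0.32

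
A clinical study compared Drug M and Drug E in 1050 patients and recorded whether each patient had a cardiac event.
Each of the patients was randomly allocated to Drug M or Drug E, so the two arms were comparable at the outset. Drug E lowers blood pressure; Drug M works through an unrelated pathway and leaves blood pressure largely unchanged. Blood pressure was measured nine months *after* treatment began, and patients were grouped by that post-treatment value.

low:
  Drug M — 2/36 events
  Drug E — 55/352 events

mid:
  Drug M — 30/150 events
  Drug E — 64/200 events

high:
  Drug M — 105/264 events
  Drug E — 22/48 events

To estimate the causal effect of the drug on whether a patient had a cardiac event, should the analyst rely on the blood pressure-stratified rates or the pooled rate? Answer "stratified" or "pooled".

pooled

Blood pressure is recorded after the drug and is itself shifted by it — it sits on the causal path from drug to outcome. Conditioning on a mediator would strip out part of the effect we want; the pooled comparison gives the total causal effect.
Pooled: Drug M 30.4% vs Drug E 23.5%; Drug E is lower overall.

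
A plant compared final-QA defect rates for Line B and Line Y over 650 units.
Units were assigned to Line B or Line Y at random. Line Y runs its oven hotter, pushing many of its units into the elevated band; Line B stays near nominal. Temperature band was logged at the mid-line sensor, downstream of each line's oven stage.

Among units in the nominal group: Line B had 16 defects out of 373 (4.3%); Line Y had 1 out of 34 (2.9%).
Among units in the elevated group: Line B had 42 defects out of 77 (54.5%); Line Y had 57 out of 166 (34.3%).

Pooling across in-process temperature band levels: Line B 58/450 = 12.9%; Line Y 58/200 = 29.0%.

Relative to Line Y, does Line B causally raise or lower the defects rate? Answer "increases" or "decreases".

decreases

Because the line influences in-process temperature band, in-process temperature band is a post-treatment mediator, not a confounder. Stratifying on it would bias the estimate; the causal effect is the crude pooled difference.
Pooled: Line B 12.9% vs Line Y 29.0%; Line B is lower overall.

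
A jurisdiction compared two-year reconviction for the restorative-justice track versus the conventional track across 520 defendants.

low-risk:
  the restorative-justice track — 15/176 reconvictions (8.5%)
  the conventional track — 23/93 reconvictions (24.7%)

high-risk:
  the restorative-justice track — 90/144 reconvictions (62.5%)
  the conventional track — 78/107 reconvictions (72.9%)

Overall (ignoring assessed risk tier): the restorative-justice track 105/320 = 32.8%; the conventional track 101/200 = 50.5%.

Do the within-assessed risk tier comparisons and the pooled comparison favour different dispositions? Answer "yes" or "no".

Within each assessed risk tier level (low-risk 8.5% vs 24.7%; high-risk 62.5% vs 72.9%), the restorative-justice track has the lower rate every time. Pooled: 32.8% vs 50.5% — the restorative-justice track has the lower rate overall. They agree.

no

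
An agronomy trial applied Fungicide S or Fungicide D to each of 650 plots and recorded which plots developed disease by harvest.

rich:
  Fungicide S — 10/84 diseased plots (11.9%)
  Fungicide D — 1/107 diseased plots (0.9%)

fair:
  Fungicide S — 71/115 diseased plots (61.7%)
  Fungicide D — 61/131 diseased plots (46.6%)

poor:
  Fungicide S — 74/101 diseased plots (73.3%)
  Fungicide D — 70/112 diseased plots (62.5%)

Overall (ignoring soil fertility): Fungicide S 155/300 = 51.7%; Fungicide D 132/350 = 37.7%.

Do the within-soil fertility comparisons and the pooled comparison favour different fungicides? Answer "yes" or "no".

no

Within each soil fertility level (rich 11.9% vs 0.9%; fair 61.7% vs 46.6%; poor 73.3% vs 62.5%), Fungicide D has the lower rate every time. Pooled: 51.7% vs 37.7% — Fungicide D has the lower rate overall. They agree.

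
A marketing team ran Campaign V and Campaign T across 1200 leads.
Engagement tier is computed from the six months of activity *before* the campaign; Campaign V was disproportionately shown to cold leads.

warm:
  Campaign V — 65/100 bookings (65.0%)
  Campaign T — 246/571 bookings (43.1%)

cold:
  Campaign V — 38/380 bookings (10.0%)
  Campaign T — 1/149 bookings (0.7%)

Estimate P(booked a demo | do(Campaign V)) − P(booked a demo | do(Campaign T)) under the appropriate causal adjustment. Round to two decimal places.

+0.16

Campaign V is higher inside every engagement tier stratum but Campaign T is higher in aggregate. Whether to stratify depends on how engagement tier relates to the campaign.
The imbalance in engagement tier arose from how leads were allocated, not from anything the campaign did; and engagement tier independently affects the outcome. The pooled gap is confounded — condition on engagement tier.
Adjusting over the population distribution of engagement tier: 0.559·(0.650−0.431) + 0.441·(0.100−0.007) = +0.164.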